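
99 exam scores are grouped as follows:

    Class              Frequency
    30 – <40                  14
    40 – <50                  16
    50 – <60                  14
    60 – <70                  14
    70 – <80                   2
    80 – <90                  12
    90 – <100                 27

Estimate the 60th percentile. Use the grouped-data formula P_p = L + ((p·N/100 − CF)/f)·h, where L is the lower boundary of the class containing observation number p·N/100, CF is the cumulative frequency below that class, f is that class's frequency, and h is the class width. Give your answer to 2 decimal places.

N = 99; target position k = 60/100 · 99 = 59.4.
Cumulative frequencies: 14, 30, 44, 58, 60, 72, 99.
Observation 59.4 falls in the class 70 – <80.
L = 70, CF = 58, f = 2, h = 10.
P60 = 70 + ((59.4 − 58)/2)·10 = 70 + 7 = 77.

77.00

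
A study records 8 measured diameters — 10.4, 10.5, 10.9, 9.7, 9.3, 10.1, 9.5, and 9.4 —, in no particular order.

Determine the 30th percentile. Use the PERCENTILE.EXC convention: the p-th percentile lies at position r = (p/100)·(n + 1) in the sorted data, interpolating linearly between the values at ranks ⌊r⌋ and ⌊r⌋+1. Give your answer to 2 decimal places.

9.47

Sorted: 9.3, 9.4, 9.5, 9.7, 10.1, 10.4, 10.5, 10.9.
n = 8.
r = (30/100)·(8 + 1) = 2.7.
Rank 2 is 9.4 and rank 3 is 9.5.
Interpolate: 9.4 + 0.7·(9.5 − 9.4) = 9.4 + 0.7·0.1 = 9.47.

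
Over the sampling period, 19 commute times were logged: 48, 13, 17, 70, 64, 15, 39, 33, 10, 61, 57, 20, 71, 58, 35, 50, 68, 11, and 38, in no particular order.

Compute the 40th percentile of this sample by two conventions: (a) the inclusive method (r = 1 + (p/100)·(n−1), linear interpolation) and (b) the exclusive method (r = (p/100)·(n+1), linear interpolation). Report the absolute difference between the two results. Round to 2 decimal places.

0.60

Sorted: 10, 11, 13, 15, 17, 20, 33, 35, 38, 39, 48, 50, 57, 58, 61, 64, 68, 70, 71.
n = 19.
(a) r = 8.2; between ranks 8 (35) and 9 (38): 35.6.
(b) r = 8 → value at rank 8 = 35.
|35.6 − 35| = 0.6.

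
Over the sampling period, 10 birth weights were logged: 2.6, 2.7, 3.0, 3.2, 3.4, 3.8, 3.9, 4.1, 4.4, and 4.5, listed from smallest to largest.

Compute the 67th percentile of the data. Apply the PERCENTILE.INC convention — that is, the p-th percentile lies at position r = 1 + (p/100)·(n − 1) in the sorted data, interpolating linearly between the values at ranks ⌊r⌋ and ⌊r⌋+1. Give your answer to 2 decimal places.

3.91

n = 10.
r = 1 + (67/100)·(10 − 1) = 1 + 6.03 = 7.03.
Rank 7 is 3.9 and rank 8 is 4.1.
Interpolate: 3.9 + 0.03·(4.1 − 3.9) = 3.9 + 0.03·0.2 = 3.906.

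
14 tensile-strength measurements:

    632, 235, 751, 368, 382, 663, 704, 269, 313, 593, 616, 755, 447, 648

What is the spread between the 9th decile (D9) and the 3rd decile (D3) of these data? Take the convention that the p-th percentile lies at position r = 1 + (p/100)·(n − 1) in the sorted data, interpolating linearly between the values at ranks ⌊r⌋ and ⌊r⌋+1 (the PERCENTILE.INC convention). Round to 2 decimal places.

Sorted: 235, 269, 313, 368, 382, 447, 593, 616, 632, 648, 663, 704, 751, 755.
n = 14.
P30: r = 4.9; ranks 4–5 are 368, 382; interpolating gives 380.6.
P90: r = 12.7; ranks 12–13 are 704, 751; interpolating gives 736.9.
Difference: 736.9 − 380.6 = 356.3.

356.30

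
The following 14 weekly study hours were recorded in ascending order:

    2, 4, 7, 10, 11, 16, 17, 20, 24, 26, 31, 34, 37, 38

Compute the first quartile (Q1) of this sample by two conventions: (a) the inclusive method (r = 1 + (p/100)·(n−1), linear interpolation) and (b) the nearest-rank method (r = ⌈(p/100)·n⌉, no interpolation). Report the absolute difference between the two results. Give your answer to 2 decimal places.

n = 14.
(a) r = 4.25; between ranks 4 (10) and 5 (11): 10.25.
(b) the nearest-rank method: rank 4 → 10.
|10.25 − 10| = 0.25.

0.25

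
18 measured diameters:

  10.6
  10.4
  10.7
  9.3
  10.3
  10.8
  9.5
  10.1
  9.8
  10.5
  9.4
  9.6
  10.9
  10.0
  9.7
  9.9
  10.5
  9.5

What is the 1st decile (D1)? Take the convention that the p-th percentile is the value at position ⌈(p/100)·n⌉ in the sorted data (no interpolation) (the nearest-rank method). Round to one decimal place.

Sorted: 9.3, 9.4, 9.5, 9.5, 9.6, 9.7, 9.8, 9.9, 10.0, 10.1, 10.3, 10.4, 10.5, 10.5, 10.6, 10.7, 10.8, 10.9.
n = 18.
Position = ⌈10/100 · 18⌉ = ⌈1.8⌉ = 2.
The value at rank 2 is 9.4.

9.4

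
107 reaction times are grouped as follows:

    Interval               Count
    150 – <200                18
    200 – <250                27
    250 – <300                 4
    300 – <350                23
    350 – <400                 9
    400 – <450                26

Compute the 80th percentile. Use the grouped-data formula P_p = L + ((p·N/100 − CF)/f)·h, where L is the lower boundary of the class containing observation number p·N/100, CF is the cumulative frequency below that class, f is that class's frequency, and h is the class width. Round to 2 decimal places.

408.85

N = 107; target position k = 80/100 · 107 = 85.6.
Cumulative frequencies: 18, 45, 49, 72, 81, 107.
Observation 85.6 falls in the class 400 – <450.
L = 400, CF = 81, f = 26, h = 50.
P80 = 400 + ((85.6 − 81)/26)·50 = 400 + 8.84615 = 408.846.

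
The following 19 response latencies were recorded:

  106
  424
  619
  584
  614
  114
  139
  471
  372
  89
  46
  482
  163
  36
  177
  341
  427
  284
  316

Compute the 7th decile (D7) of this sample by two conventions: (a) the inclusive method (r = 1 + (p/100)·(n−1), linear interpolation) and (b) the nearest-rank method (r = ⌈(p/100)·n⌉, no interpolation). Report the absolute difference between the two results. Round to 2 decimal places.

Sorted: 36, 46, 89, 106, 114, 139, 163, 177, 284, 316, 341, 372, 424, 427, 471, 482, 584, 614, 619.
n = 19.
(a) r = 13.6; between ranks 13 (424) and 14 (427): 425.8.
(b) the nearest-rank method: rank 14 → 427.
|425.8 − 427| = 1.2.

1.20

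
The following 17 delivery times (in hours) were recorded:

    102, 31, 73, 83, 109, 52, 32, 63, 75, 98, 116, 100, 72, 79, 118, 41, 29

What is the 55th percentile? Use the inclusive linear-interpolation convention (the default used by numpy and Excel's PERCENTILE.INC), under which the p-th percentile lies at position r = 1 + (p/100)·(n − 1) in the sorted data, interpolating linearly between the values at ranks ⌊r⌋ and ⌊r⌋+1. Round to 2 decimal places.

78.20

Sorted: 29, 31, 32, 41, 52, 63, 72, 73, 75, 79, 83, 98, 100, 102, 109, 116, 118.
n = 17.
r = 1 + (55/100)·(17 − 1) = 1 + 8.8 = 9.8.
Rank 9 is 75 and rank 10 is 79.
Interpolate: 75 + 0.8·(79 − 75) = 75 + 0.8·4 = 78.2.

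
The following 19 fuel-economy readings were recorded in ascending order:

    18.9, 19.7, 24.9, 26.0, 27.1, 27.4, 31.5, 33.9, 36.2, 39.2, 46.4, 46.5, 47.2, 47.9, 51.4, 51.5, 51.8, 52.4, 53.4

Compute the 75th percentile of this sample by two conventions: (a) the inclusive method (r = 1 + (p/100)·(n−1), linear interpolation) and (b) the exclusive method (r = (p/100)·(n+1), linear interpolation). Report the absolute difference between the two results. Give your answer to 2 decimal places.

n = 19.
(a) r = 14.5; between ranks 14 (47.9) and 15 (51.4): 49.65.
(b) r = 15 → value at rank 15 = 51.4.
|49.65 − 51.4| = 1.75.

1.75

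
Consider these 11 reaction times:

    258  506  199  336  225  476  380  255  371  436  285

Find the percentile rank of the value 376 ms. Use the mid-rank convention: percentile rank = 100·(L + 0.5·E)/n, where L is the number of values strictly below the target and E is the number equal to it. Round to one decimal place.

Sorted: 199, 225, 255, 258, 285, 336, 371, 380, 436, 476, 506.
Count below 376: L = 7; count equal: E = 0; n = 11.
Percentile rank = 100·(7 + 0.5·0)/11 = 100·7/11 = 63.64.

63.6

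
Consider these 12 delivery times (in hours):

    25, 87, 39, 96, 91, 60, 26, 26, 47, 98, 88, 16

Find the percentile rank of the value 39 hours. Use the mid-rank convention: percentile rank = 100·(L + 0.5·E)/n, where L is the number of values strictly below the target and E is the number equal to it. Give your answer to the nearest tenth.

37.5

Sorted: 16, 25, 26, 26, 39, 47, 60, 87, 88, 91, 96, 98.
Count below 39: L = 4; count equal: E = 1; n = 12.
Percentile rank = 100·(4 + 0.5·1)/12 = 100·4.5/12 = 37.5.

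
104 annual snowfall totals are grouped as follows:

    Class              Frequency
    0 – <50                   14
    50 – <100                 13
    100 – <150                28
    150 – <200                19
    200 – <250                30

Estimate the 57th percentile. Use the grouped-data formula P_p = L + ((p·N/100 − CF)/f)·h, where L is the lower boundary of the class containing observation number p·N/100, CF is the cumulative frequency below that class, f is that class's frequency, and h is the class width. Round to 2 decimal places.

161.26

N = 104; target position k = 57/100 · 104 = 59.28.
Cumulative frequencies: 14, 27, 55, 74, 104.
Observation 59.28 falls in the class 150 – <200.
L = 150, CF = 55, f = 19, h = 50.
P57 = 150 + ((59.28 − 55)/19)·50 = 150 + 11.2632 = 161.263.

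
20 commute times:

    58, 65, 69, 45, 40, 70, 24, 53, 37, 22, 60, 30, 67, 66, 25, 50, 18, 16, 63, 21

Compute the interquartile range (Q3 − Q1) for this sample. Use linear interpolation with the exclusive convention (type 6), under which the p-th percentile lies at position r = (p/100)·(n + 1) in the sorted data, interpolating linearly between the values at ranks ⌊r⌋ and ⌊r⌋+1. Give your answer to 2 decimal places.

40.25

Sorted: 16, 18, 21, 22, 24, 25, 30, 37, 40, 45, 50, 53, 58, 60, 63, 65, 66, 67, 69, 70.
n = 20.
P25: r = 5.25; ranks 5–6 are 24, 25; interpolating gives 24.25.
P75: r = 15.75; ranks 15–16 are 63, 65; interpolating gives 64.5.
Difference: 64.5 − 24.25 = 40.25.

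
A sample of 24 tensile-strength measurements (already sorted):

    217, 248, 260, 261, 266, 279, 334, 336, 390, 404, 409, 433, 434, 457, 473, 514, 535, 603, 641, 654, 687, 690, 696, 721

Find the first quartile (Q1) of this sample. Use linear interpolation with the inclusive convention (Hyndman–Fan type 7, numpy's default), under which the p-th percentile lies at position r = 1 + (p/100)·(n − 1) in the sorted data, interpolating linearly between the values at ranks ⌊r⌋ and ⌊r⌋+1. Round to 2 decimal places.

n = 24.
r = 1 + (25/100)·(24 − 1) = 1 + 5.75 = 6.75.
Rank 6 is 279 and rank 7 is 334.
Interpolate: 279 + 0.75·(334 − 279) = 279 + 0.75·55 = 320.25.

320.25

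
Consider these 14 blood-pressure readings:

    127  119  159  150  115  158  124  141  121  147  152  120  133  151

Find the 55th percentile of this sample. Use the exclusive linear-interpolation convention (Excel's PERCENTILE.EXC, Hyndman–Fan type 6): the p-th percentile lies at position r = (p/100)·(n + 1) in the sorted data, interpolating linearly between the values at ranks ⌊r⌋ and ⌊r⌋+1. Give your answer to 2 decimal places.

Sorted: 115, 119, 120, 121, 124, 127, 133, 141, 147, 150, 151, 152, 158, 159.
n = 14.
r = (55/100)·(14 + 1) = 8.25.
Rank 8 is 141 and rank 9 is 147.
Interpolate: 141 + 0.25·(147 − 141) = 141 + 0.25·6 = 142.5.

142.50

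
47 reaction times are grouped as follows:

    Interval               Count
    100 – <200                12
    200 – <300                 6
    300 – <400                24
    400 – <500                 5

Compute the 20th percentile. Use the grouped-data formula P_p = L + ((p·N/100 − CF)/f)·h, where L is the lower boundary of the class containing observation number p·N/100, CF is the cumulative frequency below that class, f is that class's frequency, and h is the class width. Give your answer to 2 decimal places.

N = 47; target position k = 20/100 · 47 = 9.4.
Cumulative frequencies: 12, 18, 42, 47.
Observation 9.4 falls in the class 100 – <200.
L = 100, CF = 0, f = 12, h = 100.
P20 = 100 + ((9.4 − 0)/12)·100 = 100 + 78.3333 = 178.333.

178.33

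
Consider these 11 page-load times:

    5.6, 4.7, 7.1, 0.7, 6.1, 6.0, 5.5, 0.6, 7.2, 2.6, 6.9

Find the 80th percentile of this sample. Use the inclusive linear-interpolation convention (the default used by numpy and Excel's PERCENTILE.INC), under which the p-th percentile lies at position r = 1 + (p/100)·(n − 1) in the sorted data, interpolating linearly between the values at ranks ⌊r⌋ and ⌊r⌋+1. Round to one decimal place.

Sorted: 0.6, 0.7, 2.6, 4.7, 5.5, 5.6, 6.0, 6.1, 6.9, 7.1, 7.2.
n = 11.
r = 1 + (80/100)·(11 − 1) = 1 + 8 = 9.
r is an integer, so P80 is the value at rank 9: 6.9.

6.9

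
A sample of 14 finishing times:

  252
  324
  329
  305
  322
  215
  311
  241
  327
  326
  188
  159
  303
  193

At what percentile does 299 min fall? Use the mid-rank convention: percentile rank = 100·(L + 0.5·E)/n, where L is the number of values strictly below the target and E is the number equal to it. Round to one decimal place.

Sorted: 159, 188, 193, 215, 241, 252, 303, 305, 311, 322, 324, 326, 327, 329.
Count below 299: L = 6; count equal: E = 0; n = 14.
Percentile rank = 100·(6 + 0.5·0)/14 = 100·6/14 = 42.86.

42.9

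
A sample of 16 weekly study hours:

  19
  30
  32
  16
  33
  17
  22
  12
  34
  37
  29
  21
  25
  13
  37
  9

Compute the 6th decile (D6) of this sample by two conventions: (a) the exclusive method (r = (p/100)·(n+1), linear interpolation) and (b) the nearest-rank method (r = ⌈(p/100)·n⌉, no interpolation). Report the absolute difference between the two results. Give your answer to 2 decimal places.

0.20

Sorted: 9, 12, 13, 16, 17, 19, 21, 22, 25, 29, 30, 32, 33, 34, 37, 37.
n = 16.
(a) r = 10.2; between ranks 10 (29) and 11 (30): 29.2.
(b) the nearest-rank method: rank 10 → 29.
|29.2 − 29| = 0.2.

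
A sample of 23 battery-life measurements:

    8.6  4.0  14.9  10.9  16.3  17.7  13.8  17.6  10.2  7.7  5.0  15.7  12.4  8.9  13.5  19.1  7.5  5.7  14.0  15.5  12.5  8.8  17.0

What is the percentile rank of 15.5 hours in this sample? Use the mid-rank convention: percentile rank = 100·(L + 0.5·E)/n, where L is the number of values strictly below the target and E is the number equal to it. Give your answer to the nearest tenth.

Sorted: 4.0, 5.0, 5.7, 7.5, 7.7, 8.6, 8.8, 8.9, 10.2, 10.9, 12.4, 12.5, 13.5, 13.8, 14.0, 14.9, 15.5, 15.7, 16.3, 17.0, 17.6, 17.7, 19.1.
Count below 15.5: L = 16; count equal: E = 1; n = 23.
Percentile rank = 100·(16 + 0.5·1)/23 = 100·16.5/23 = 71.74.

71.7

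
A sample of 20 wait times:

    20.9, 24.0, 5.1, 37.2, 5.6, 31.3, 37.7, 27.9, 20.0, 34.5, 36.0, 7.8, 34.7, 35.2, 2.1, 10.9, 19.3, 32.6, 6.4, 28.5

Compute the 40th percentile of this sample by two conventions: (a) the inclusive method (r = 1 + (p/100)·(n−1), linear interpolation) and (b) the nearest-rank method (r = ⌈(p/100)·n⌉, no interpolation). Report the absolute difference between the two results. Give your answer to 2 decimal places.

0.54

Sorted: 2.1, 5.1, 5.6, 6.4, 7.8, 10.9, 19.3, 20.0, 20.9, 24.0, 27.9, 28.5, 31.3, 32.6, 34.5, 34.7, 35.2, 36.0, 37.2, 37.7.
n = 20.
(a) r = 8.6; between ranks 8 (20.0) and 9 (20.9): 20.54.
(b) the nearest-rank method: rank 8 → 20.
|20.54 − 20| = 0.54.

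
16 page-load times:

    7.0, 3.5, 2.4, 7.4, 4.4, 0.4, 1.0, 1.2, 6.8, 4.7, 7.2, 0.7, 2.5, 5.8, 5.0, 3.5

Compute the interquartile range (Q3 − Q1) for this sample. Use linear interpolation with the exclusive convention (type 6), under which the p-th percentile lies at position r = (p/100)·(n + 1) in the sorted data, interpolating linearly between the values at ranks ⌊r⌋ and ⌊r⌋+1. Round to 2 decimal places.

Sorted: 0.4, 0.7, 1.0, 1.2, 2.4, 2.5, 3.5, 3.5, 4.4, 4.7, 5.0, 5.8, 6.8, 7.0, 7.2, 7.4.
n = 16.
P25: r = 4.25; ranks 4–5 are 1.2, 2.4; interpolating gives 1.5.
P75: r = 12.75; ranks 12–13 are 5.8, 6.8; interpolating gives 6.55.
Difference: 6.55 − 1.5 = 5.05.

5.05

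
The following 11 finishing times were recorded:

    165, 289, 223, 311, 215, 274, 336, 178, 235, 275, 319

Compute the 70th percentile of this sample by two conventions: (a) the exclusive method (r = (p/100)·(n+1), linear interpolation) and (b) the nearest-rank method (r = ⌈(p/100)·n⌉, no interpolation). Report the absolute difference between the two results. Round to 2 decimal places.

8.80

Sorted: 165, 178, 215, 223, 235, 274, 275, 289, 311, 319, 336.
n = 11.
(a) r = 8.4; between ranks 8 (289) and 9 (311): 297.8.
(b) the nearest-rank method: rank 8 → 289.
|297.8 − 289| = 8.8.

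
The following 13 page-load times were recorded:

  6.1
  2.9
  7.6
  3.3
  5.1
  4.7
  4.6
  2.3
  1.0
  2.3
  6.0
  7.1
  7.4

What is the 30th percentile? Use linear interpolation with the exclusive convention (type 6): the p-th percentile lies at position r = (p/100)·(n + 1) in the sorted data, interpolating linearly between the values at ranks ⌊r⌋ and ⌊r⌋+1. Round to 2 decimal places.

Sorted: 1.0, 2.3, 2.3, 2.9, 3.3, 4.6, 4.7, 5.1, 6.0, 6.1, 7.1, 7.4, 7.6.
n = 13.
r = (30/100)·(13 + 1) = 4.2.
Rank 4 is 2.9 and rank 5 is 3.3.
Interpolate: 2.9 + 0.2·(3.3 − 2.9) = 2.9 + 0.2·0.4 = 2.98.

2.98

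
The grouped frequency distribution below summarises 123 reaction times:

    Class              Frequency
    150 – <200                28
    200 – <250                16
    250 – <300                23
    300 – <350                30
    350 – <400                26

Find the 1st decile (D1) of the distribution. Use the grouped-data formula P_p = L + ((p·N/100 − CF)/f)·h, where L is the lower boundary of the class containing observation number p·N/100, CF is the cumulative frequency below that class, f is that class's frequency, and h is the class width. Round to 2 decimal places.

171.96

N = 123; target position k = 10/100 · 123 = 12.3.
Cumulative frequencies: 28, 44, 67, 97, 123.
Observation 12.3 falls in the class 150 – <200.
L = 150, CF = 0, f = 28, h = 50.
P10 = 150 + ((12.3 − 0)/28)·50 = 150 + 21.9643 = 171.964.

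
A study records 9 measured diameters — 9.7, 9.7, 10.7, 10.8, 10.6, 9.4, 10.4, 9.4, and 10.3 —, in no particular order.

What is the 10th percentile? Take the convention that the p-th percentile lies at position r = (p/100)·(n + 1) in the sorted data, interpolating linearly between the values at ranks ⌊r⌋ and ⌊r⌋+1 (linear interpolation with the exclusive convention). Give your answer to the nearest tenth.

Sorted: 9.4, 9.4, 9.7, 9.7, 10.3, 10.4, 10.6, 10.7, 10.8.
n = 9.
r = (10/100)·(9 + 1) = 1.
r is an integer, so P10 is the value at rank 1: 9.4.

9.4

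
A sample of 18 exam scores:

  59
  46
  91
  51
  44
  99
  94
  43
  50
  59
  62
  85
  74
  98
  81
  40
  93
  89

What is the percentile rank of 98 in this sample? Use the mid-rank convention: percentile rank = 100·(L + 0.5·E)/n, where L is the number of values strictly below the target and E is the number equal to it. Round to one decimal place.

Sorted: 40, 43, 44, 46, 50, 51, 59, 59, 62, 74, 81, 85, 89, 91, 93, 94, 98, 99.
Count below 98: L = 16; count equal: E = 1; n = 18.
Percentile rank = 100·(16 + 0.5·1)/18 = 100·16.5/18 = 91.67.

91.7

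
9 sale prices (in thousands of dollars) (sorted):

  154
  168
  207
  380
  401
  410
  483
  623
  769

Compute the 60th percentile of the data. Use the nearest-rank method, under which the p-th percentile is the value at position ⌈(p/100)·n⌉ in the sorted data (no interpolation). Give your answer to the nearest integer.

410

n = 9.
Position = ⌈60/100 · 9⌉ = ⌈5.4⌉ = 6.
The value at rank 6 is 410.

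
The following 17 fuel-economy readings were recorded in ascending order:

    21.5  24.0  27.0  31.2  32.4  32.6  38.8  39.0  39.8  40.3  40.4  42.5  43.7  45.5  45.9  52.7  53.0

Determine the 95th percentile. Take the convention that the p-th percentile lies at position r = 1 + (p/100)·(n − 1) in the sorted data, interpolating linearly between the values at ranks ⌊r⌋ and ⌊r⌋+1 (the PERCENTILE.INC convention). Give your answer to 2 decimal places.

n = 17.
r = 1 + (95/100)·(17 − 1) = 1 + 15.2 = 16.2.
Rank 16 is 52.7 and rank 17 is 53.0.
Interpolate: 52.7 + 0.2·(53.0 − 52.7) = 52.7 + 0.2·0.3 = 52.76.

52.76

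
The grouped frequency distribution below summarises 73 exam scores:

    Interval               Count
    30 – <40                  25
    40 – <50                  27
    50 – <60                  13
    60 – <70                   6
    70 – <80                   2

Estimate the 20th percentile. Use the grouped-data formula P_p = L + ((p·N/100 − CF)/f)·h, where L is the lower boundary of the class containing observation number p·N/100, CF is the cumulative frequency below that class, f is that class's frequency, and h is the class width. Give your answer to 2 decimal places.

35.84

N = 73; target position k = 20/100 · 73 = 14.6.
Cumulative frequencies: 25, 52, 65, 71, 73.
Observation 14.6 falls in the class 30 – <40.
L = 30, CF = 0, f = 25, h = 10.
P20 = 30 + ((14.6 − 0)/25)·10 = 30 + 5.84 = 35.84.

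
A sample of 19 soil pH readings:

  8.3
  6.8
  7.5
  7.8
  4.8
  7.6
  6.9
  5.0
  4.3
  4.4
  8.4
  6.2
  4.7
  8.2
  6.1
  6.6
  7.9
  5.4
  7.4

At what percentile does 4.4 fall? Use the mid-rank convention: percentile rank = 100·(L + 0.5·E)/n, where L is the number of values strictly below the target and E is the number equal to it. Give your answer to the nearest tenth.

Sorted: 4.3, 4.4, 4.7, 4.8, 5.0, 5.4, 6.1, 6.2, 6.6, 6.8, 6.9, 7.4, 7.5, 7.6, 7.8, 7.9, 8.2, 8.3, 8.4.
Count below 4.4: L = 1; count equal: E = 1; n = 19.
Percentile rank = 100·(1 + 0.5·1)/19 = 100·1.5/19 = 7.895.

7.9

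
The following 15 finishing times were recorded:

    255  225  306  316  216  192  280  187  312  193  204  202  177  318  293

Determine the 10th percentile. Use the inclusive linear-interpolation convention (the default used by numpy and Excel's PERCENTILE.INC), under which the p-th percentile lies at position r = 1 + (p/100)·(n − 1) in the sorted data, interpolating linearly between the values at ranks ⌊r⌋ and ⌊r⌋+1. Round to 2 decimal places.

189.00

Sorted: 177, 187, 192, 193, 202, 204, 216, 225, 255, 280, 293, 306, 312, 316, 318.
n = 15.
r = 1 + (10/100)·(15 − 1) = 1 + 1.4 = 2.4.
Rank 2 is 187 and rank 3 is 192.
Interpolate: 187 + 0.4·(192 − 187) = 187 + 0.4·5 = 189.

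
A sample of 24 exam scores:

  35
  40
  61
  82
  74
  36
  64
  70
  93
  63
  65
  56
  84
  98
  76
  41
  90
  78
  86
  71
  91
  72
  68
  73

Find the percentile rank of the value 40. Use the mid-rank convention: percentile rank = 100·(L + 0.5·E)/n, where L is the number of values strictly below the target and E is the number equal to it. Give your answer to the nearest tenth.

10.4

Sorted: 35, 36, 40, 41, 56, 61, 63, 64, 65, 68, 70, 71, 72, 73, 74, 76, 78, 82, 84, 86, 90, 91, 93, 98.
Count below 40: L = 2; count equal: E = 1; n = 24.
Percentile rank = 100·(2 + 0.5·1)/24 = 100·2.5/24 = 10.42.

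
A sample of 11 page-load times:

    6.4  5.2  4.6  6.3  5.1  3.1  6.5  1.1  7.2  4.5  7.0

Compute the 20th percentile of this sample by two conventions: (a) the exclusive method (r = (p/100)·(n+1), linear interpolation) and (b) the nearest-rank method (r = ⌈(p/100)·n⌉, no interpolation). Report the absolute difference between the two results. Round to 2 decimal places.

0.84

Sorted: 1.1, 3.1, 4.5, 4.6, 5.1, 5.2, 6.3, 6.4, 6.5, 7.0, 7.2.
n = 11.
(a) r = 2.4; between ranks 2 (3.1) and 3 (4.5): 3.66.
(b) the nearest-rank method: rank 3 → 4.5.
|3.66 − 4.5| = 0.84.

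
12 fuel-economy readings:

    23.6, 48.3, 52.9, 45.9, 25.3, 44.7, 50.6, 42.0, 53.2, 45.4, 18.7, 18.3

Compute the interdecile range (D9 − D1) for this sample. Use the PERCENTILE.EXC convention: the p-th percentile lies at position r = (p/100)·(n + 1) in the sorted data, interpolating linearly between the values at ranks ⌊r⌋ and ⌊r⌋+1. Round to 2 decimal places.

34.69

Sorted: 18.3, 18.7, 23.6, 25.3, 42.0, 44.7, 45.4, 45.9, 48.3, 50.6, 52.9, 53.2.
n = 12.
P10: r = 1.3; ranks 1–2 are 18.3, 18.7; interpolating gives 18.42.
P90: r = 11.7; ranks 11–12 are 52.9, 53.2; interpolating gives 53.11.
Difference: 53.11 − 18.42 = 34.69.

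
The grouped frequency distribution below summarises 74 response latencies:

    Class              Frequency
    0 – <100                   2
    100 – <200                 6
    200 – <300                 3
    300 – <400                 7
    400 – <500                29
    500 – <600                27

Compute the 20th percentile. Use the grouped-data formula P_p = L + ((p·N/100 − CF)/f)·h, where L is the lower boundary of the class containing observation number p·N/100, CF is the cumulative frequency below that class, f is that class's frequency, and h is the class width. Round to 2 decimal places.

N = 74; target position k = 20/100 · 74 = 14.8.
Cumulative frequencies: 2, 8, 11, 18, 47, 74.
Observation 14.8 falls in the class 300 – <400.
L = 300, CF = 11, f = 7, h = 100.
P20 = 300 + ((14.8 − 11)/7)·100 = 300 + 54.2857 = 354.286.

354.29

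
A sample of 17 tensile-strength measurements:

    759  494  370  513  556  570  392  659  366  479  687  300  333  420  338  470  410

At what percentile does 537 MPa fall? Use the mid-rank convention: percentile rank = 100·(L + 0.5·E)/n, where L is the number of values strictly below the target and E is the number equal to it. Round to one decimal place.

Sorted: 300, 333, 338, 366, 370, 392, 410, 420, 470, 479, 494, 513, 556, 570, 659, 687, 759.
Count below 537: L = 12; count equal: E = 0; n = 17.
Percentile rank = 100·(12 + 0.5·0)/17 = 100·12/17 = 70.59.

70.6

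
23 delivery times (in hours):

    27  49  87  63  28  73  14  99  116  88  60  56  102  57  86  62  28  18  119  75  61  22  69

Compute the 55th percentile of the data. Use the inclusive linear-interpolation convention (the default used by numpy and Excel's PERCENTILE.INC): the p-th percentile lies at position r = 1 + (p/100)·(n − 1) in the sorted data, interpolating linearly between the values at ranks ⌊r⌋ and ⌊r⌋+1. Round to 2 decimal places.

Sorted: 14, 18, 22, 27, 28, 28, 49, 56, 57, 60, 61, 62, 63, 69, 73, 75, 86, 87, 88, 99, 102, 116, 119.
n = 23.
r = 1 + (55/100)·(23 − 1) = 1 + 12.1 = 13.1.
Rank 13 is 63 and rank 14 is 69.
Interpolate: 63 + 0.1·(69 − 63) = 63 + 0.1·6 = 63.6.

63.60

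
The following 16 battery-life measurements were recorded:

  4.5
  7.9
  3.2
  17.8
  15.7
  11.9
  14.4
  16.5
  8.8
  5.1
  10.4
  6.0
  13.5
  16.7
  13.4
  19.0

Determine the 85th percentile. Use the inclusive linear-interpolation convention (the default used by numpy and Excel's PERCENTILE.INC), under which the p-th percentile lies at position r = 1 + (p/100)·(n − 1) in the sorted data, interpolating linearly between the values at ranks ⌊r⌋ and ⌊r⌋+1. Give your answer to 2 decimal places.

16.65

Sorted: 3.2, 4.5, 5.1, 6.0, 7.9, 8.8, 10.4, 11.9, 13.4, 13.5, 14.4, 15.7, 16.5, 16.7, 17.8, 19.0.
n = 16.
r = 1 + (85/100)·(16 − 1) = 1 + 12.75 = 13.75.
Rank 13 is 16.5 and rank 14 is 16.7.
Interpolate: 16.5 + 0.75·(16.7 − 16.5) = 16.5 + 0.75·0.2 = 16.65.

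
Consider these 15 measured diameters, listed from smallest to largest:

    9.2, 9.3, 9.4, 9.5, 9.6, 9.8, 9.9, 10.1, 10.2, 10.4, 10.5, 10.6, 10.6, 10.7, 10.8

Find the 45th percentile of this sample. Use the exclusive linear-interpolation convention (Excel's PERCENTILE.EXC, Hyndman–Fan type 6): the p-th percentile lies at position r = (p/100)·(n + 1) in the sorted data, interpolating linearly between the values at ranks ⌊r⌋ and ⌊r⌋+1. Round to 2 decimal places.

n = 15.
r = (45/100)·(15 + 1) = 7.2.
Rank 7 is 9.9 and rank 8 is 10.1.
Interpolate: 9.9 + 0.2·(10.1 − 9.9) = 9.9 + 0.2·0.2 = 9.94.

9.94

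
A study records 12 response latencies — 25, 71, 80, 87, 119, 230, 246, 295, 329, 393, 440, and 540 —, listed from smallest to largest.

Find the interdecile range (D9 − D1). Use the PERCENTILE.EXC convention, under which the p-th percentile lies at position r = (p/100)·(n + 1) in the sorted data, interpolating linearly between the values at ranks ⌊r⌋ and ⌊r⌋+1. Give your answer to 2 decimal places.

471.20

n = 12.
P10: r = 1.3; ranks 1–2 are 25, 71; interpolating gives 38.8.
P90: r = 11.7; ranks 11–12 are 440, 540; interpolating gives 510.
Difference: 510 − 38.8 = 471.2.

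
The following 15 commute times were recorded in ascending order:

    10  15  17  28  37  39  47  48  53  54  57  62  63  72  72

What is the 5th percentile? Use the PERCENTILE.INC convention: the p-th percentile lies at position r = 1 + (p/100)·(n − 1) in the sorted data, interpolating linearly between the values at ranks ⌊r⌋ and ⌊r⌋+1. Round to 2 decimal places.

13.50

n = 15.
r = 1 + (5/100)·(15 − 1) = 1 + 0.7 = 1.7.
Rank 1 is 10 and rank 2 is 15.
Interpolate: 10 + 0.7·(15 − 10) = 10 + 0.7·5 = 13.5.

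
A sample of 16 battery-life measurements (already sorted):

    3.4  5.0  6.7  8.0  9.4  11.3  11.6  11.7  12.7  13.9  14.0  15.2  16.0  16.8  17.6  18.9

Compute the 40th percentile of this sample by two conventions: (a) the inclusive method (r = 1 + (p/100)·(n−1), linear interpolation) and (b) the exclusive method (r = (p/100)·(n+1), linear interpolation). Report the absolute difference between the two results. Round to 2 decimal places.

0.06

n = 16.
(a) r = 7 → value at rank 7 = 11.6.
(b) r = 6.8; between ranks 6 (11.3) and 7 (11.6): 11.54.
|11.6 − 11.54| = 0.06.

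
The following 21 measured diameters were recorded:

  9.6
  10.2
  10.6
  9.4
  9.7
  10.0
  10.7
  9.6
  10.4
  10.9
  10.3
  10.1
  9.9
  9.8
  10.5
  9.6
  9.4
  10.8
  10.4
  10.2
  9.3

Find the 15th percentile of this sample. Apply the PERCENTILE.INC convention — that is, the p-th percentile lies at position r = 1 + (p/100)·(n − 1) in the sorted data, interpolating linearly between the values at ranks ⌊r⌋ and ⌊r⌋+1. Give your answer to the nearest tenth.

Sorted: 9.3, 9.4, 9.4, 9.6, 9.6, 9.6, 9.7, 9.8, 9.9, 10.0, 10.1, 10.2, 10.2, 10.3, 10.4, 10.4, 10.5, 10.6, 10.7, 10.8, 10.9.
n = 21.
r = 1 + (15/100)·(21 − 1) = 1 + 3 = 4.
r is an integer, so P15 is the value at rank 4: 9.6.

9.6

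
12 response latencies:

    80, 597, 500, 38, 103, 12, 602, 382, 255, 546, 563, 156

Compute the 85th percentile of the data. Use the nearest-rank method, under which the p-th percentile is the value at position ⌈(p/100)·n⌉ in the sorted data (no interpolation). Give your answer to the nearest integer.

Sorted: 12, 38, 80, 103, 156, 255, 382, 500, 546, 563, 597, 602.
n = 12.
Position = ⌈85/100 · 12⌉ = ⌈10.2⌉ = 11.
The value at rank 11 is 597.

597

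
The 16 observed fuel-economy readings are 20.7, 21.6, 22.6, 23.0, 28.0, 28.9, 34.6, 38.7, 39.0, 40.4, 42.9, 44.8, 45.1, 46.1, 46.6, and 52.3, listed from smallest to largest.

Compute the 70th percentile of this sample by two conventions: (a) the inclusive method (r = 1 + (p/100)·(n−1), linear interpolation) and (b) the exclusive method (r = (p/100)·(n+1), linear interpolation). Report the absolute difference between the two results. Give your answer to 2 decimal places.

n = 16.
(a) r = 11.5; between ranks 11 (42.9) and 12 (44.8): 43.85.
(b) r = 11.9; between ranks 11 (42.9) and 12 (44.8): 44.61.
|43.85 − 44.61| = 0.76.

0.76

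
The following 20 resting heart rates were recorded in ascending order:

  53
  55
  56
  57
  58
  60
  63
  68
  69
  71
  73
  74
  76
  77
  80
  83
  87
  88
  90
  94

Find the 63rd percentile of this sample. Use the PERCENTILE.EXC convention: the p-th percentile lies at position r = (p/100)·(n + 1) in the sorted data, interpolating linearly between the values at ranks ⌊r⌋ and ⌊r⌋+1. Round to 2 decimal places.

76.23

n = 20.
r = (63/100)·(20 + 1) = 13.23.
Rank 13 is 76 and rank 14 is 77.
Interpolate: 76 + 0.23·(77 − 76) = 76 + 0.23·1 = 76.23.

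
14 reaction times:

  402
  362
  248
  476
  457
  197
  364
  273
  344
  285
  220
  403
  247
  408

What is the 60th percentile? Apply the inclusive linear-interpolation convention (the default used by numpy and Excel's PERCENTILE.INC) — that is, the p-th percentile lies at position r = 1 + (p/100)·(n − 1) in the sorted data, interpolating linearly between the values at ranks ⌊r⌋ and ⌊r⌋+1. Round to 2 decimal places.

363.60

Sorted: 197, 220, 247, 248, 273, 285, 344, 362, 364, 402, 403, 408, 457, 476.
n = 14.
r = 1 + (60/100)·(14 − 1) = 1 + 7.8 = 8.8.
Rank 8 is 362 and rank 9 is 364.
Interpolate: 362 + 0.8·(364 − 362) = 362 + 0.8·2 = 363.6.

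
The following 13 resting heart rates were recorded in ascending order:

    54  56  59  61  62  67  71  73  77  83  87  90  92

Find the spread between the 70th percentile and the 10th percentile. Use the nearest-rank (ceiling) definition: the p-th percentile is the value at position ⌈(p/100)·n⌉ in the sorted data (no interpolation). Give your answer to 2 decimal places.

n = 13.
P10: rank ⌈10/100·13⌉ = 2 → 56.
P70: rank ⌈70/100·13⌉ = 10 → 83.
Difference: 83 − 56 = 27.

27.00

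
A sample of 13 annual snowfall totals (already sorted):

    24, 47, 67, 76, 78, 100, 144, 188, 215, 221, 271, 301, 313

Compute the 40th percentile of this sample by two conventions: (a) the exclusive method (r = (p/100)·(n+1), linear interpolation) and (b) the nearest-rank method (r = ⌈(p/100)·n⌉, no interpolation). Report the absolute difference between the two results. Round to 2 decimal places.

n = 13.
(a) r = 5.6; between ranks 5 (78) and 6 (100): 91.2.
(b) the nearest-rank method: rank 6 → 100.
|91.2 − 100| = 8.8.

8.80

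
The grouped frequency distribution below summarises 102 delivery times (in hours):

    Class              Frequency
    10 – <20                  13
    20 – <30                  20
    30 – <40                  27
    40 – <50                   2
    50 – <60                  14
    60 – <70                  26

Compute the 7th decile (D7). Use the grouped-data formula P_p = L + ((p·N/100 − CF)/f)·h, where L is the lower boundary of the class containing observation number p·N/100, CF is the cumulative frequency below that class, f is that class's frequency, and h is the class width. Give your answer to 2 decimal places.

56.71

N = 102; target position k = 70/100 · 102 = 71.4.
Cumulative frequencies: 13, 33, 60, 62, 76, 102.
Observation 71.4 falls in the class 50 – <60.
L = 50, CF = 62, f = 14, h = 10.
P70 = 50 + ((71.4 − 62)/14)·10 = 50 + 6.71429 = 56.7143.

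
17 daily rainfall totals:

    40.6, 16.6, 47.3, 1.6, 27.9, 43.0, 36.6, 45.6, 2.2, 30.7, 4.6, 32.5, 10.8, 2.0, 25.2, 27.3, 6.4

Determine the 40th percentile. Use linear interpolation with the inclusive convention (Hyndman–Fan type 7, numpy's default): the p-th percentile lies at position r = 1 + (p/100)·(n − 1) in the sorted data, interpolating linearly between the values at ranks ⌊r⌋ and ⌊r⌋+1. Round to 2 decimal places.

20.04

Sorted: 1.6, 2.0, 2.2, 4.6, 6.4, 10.8, 16.6, 25.2, 27.3, 27.9, 30.7, 32.5, 36.6, 40.6, 43.0, 45.6, 47.3.
n = 17.
r = 1 + (40/100)·(17 − 1) = 1 + 6.4 = 7.4.
Rank 7 is 16.6 and rank 8 is 25.2.
Interpolate: 16.6 + 0.4·(25.2 − 16.6) = 16.6 + 0.4·8.6 = 20.04.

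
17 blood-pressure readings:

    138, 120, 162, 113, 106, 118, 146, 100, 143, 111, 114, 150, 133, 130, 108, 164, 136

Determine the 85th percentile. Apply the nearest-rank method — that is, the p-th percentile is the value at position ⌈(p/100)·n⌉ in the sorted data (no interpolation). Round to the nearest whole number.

Sorted: 100, 106, 108, 111, 113, 114, 118, 120, 130, 133, 136, 138, 143, 146, 150, 162, 164.
n = 17.
Position = ⌈85/100 · 17⌉ = ⌈14.45⌉ = 15.
The value at rank 15 is 150.

150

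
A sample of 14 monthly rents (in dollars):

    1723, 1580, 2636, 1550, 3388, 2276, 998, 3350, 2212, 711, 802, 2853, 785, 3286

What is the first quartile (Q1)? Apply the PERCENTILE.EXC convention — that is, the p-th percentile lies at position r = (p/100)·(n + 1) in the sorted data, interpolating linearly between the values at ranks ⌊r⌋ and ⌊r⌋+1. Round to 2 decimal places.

Sorted: 711, 785, 802, 998, 1550, 1580, 1723, 2212, 2276, 2636, 2853, 3286, 3350, 3388.
n = 14.
r = (25/100)·(14 + 1) = 3.75.
Rank 3 is 802 and rank 4 is 998.
Interpolate: 802 + 0.75·(998 − 802) = 802 + 0.75·196 = 949.

949.00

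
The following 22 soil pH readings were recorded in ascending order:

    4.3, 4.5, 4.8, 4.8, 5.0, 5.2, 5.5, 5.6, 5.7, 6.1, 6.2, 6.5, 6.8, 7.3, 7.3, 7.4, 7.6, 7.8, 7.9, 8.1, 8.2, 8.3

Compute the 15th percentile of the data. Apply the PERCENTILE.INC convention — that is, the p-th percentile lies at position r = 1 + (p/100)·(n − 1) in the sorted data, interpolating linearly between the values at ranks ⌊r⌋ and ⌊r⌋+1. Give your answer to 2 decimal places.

n = 22.
r = 1 + (15/100)·(22 − 1) = 1 + 3.15 = 4.15.
Rank 4 is 4.8 and rank 5 is 5.0.
Interpolate: 4.8 + 0.15·(5.0 − 4.8) = 4.8 + 0.15·0.2 = 4.83.

4.83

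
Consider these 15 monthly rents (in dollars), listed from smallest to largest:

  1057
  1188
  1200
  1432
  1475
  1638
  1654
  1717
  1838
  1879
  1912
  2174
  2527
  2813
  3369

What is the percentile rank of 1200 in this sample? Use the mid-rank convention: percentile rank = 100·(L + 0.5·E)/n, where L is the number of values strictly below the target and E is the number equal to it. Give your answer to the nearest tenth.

16.7

Count below 1200: L = 2; count equal: E = 1; n = 15.
Percentile rank = 100·(2 + 0.5·1)/15 = 100·2.5/15 = 16.67.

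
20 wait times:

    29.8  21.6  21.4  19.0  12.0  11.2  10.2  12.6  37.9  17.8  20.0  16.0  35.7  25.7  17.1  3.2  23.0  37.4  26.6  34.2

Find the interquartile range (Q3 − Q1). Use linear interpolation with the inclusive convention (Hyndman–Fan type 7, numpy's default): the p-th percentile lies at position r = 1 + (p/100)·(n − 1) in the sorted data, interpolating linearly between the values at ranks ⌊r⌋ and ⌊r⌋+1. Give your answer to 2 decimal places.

Sorted: 3.2, 10.2, 11.2, 12.0, 12.6, 16.0, 17.1, 17.8, 19.0, 20.0, 21.4, 21.6, 23.0, 25.7, 26.6, 29.8, 34.2, 35.7, 37.4, 37.9.
n = 20.
P25: r = 5.75; ranks 5–6 are 12.6, 16.0; interpolating gives 15.15.
P75: r = 15.25; ranks 15–16 are 26.6, 29.8; interpolating gives 27.4.
Difference: 27.4 − 15.15 = 12.25.

12.25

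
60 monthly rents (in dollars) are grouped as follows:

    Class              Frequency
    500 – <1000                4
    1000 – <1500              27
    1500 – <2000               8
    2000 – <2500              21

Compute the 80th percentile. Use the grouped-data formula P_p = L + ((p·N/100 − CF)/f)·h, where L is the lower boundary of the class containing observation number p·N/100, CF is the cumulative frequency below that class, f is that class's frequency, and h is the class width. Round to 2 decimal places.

2214.29

N = 60; target position k = 80/100 · 60 = 48.
Cumulative frequencies: 4, 31, 39, 60.
Observation 48 falls in the class 2000 – <2500.
L = 2000, CF = 39, f = 21, h = 500.
P80 = 2000 + ((48 − 39)/21)·500 = 2000 + 214.286 = 2214.29.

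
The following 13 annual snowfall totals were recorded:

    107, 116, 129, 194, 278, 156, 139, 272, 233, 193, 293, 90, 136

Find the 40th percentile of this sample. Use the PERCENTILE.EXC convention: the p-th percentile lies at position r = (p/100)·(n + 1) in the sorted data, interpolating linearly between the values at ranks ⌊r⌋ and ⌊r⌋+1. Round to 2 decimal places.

Sorted: 90, 107, 116, 129, 136, 139, 156, 193, 194, 233, 272, 278, 293.
n = 13.
r = (40/100)·(13 + 1) = 5.6.
Rank 5 is 136 and rank 6 is 139.
Interpolate: 136 + 0.6·(139 − 136) = 136 + 0.6·3 = 137.8.

137.80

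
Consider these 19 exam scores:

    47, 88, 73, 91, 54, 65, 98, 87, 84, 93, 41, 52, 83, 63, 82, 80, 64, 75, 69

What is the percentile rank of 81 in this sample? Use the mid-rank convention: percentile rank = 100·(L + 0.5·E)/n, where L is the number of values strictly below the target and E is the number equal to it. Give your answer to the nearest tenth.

57.9

Sorted: 41, 47, 52, 54, 63, 64, 65, 69, 73, 75, 80, 82, 83, 84, 87, 88, 91, 93, 98.
Count below 81: L = 11; count equal: E = 0; n = 19.
Percentile rank = 100·(11 + 0.5·0)/19 = 100·11/19 = 57.89.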